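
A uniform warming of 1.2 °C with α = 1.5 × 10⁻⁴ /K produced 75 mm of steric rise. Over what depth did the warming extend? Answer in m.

H ≈ 417 m

H = Δh/(αΔT) = 0.075 / (1.5×10⁻⁴ × 1.2) ≈ 416.7 m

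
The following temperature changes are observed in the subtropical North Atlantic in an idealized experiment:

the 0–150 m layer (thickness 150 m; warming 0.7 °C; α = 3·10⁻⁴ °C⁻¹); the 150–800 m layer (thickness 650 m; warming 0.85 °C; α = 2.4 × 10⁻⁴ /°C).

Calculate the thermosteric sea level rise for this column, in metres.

0–150 m: 0.7 × 3×10⁻⁴ × 150 = 0.03150 m
650 × 2.4×10⁻⁴ × 0.85 = 0.13260 m
Δh = 0.03150 + 0.13260 = 0.16410 m ≈ 0.164 m

Δh ≈ 0.164 m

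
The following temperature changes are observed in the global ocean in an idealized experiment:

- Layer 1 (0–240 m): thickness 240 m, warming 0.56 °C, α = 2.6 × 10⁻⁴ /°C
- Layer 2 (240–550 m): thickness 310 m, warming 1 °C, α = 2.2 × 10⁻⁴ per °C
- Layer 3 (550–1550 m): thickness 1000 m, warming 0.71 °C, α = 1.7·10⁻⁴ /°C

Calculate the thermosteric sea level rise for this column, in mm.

0–240 m: 240 × 2.6×10⁻⁴ × 0.56 = 0.034944 m
240–550 m: 1 × 310 × 2.2×10⁻⁴ = 0.06820 m
0.71 × 1.7×10⁻⁴ × 1000 = 0.12070 m
Δh = 0.034944 + 0.06820 + 0.12070 = 0.223844 m

Δh ≈ 224 mm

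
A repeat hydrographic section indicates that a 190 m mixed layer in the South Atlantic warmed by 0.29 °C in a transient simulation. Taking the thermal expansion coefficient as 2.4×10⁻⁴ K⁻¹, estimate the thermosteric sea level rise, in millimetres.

about 13 mm

Δh = αΔT·H = 2.4×10⁻⁴ × 0.29 × 190 = 0.013224 m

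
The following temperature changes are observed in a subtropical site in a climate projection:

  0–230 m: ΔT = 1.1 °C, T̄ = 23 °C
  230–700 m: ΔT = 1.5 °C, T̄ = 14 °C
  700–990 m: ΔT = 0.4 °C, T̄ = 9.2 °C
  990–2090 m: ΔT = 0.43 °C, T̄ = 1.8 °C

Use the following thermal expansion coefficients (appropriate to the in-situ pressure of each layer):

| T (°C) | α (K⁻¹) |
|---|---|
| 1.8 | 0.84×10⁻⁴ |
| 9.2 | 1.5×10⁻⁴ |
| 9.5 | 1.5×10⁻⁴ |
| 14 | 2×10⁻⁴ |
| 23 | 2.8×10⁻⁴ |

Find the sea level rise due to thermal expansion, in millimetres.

Layer 1 at 23 °C → α = 2.8×10⁻⁴ K⁻¹
Layer 2 at 14 °C → α = 2×10⁻⁴ K⁻¹
Layer 3 at 9.2 °C → α = 1.5×10⁻⁴ K⁻¹
Layer 4 at 1.8 °C → α = 0.84×10⁻⁴ K⁻¹
0–230 m: 230 × 2.8×10⁻⁴ × 1.1 = 0.07084 m
Layer 2: 1.5 × 470 × 2×10⁻⁴ = 0.14100 m
290 × 1.5×10⁻⁴ × 0.4 = 0.01740 m
990–2090 m: 1100 × 0.43 × 0.84×10⁻⁴ = 0.039732 m
Δh = 0.07084 + 0.14100 + 0.01740 + 0.039732 = 0.268972 m ≈ 269 mm

about 269 mm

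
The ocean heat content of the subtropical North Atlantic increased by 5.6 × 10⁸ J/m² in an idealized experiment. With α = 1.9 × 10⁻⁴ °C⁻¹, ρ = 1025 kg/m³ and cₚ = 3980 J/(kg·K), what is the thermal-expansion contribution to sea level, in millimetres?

Δh = αQ/(ρcₚ) = 1.9×10⁻⁴ × 5.6×10⁸ / (1025 × 3980) ≈ 0.026082 m

about 26.1 mm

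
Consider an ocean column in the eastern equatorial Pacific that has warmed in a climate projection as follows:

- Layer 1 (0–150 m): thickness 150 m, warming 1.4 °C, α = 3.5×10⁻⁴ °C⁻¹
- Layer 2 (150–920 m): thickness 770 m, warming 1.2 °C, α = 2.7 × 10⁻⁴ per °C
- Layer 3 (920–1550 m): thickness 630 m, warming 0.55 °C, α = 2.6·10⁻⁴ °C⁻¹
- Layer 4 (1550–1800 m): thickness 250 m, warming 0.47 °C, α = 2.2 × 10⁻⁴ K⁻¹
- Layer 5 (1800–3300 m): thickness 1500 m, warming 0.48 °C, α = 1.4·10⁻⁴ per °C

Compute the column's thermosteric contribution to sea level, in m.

0.54 m of thermosteric rise

1.4 × 150 × 3.5×10⁻⁴ = 0.07350 m
770 × 2.7×10⁻⁴ × 1.2 = 0.24948 m
Layer 3: 2.6×10⁻⁴ × 630 × 0.55 = 0.09009 m
Layer 4: 0.47 × 250 × 2.2×10⁻⁴ = 0.02585 m
Layer 5: 1500 × 1.4×10⁻⁴ × 0.48 = 0.10080 m
Δh = 0.07350 + 0.24948 + 0.09009 + 0.02585 + 0.10080 = 0.53972 m ≈ 0.54 m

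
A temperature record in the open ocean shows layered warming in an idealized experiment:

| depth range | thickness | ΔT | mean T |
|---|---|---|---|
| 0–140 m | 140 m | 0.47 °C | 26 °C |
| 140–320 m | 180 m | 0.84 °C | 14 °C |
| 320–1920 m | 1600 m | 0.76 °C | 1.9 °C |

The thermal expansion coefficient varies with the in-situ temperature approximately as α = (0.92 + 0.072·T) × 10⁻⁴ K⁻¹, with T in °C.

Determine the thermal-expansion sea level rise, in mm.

176 mm of thermosteric rise

Layer 1: α = (0.92 + 0.072×26)×10⁻⁴ = 2.792×10⁻⁴ K⁻¹
Layer 2: α = (0.92 + 0.072×14)×10⁻⁴ = 1.928×10⁻⁴ K⁻¹
Layer 3: α = (0.92 + 0.072×1.9)×10⁻⁴ = 1.0568×10⁻⁴ K⁻¹
2.792×10⁻⁴ × 0.47 × 140 = 0.01837136 m
140–320 m: 1.928×10⁻⁴ × 180 × 0.84 = 0.02915136 m
0.76 × 1.0568×10⁻⁴ × 1600 = 0.12850688 m
Δh = 0.01837136 + 0.02915136 + 0.12850688 = 0.1760296 m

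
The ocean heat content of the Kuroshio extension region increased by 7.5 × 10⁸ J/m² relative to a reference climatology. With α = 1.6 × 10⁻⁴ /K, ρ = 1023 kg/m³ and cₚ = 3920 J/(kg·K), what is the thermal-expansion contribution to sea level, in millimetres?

about 29.9 mm

Δh = αQ/(ρcₚ) = 1.6×10⁻⁴ × 7.5×10⁸ / (1023 × 3920) ≈ 0.029924 m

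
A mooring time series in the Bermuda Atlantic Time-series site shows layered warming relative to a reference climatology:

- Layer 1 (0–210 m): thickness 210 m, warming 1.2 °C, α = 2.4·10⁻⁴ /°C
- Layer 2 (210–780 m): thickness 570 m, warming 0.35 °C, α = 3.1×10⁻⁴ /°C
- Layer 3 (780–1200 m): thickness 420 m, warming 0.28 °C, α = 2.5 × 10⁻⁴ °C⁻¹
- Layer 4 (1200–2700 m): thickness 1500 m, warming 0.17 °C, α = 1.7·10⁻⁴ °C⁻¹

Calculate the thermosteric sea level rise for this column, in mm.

Layer 1: 210 × 1.2 × 2.4×10⁻⁴ = 0.06048 m
Layer 2: 0.35 × 3.1×10⁻⁴ × 570 = 0.061845 m
780–1200 m: 420 × 0.28 × 2.5×10⁻⁴ = 0.02940 m
0.17 × 1.7×10⁻⁴ × 1500 = 0.04335 m
Δh = 0.06048 + 0.061845 + 0.02940 + 0.04335 = 0.195075 m ≈ 195 mm

195 mm of thermosteric rise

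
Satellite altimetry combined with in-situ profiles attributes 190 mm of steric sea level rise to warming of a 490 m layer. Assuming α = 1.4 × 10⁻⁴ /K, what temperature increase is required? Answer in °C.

ΔT ≈ 2.77 °C

ΔT = Δh/(αH) = 0.19 / (1.4×10⁻⁴ × 490) ≈ 2.770 °C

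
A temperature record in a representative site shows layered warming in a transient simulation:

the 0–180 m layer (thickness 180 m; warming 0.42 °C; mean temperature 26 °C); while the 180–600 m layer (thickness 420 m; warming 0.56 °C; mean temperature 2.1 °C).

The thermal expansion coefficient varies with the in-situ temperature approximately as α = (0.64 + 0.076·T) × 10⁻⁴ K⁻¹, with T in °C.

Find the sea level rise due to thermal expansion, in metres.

Layer 1: α = (0.64 + 0.076×26)×10⁻⁴ = 2.616×10⁻⁴ K⁻¹
Layer 2: α = (0.64 + 0.076×2.1)×10⁻⁴ = 0.7996×10⁻⁴ K⁻¹
Layer 1: 0.42 × 180 × 2.616×10⁻⁴ = 0.01977696 m
0.56 × 0.7996×10⁻⁴ × 420 = 0.018806592 m
Δh = 0.01977696 + 0.018806592 = 0.038583552 m

about 0.039 m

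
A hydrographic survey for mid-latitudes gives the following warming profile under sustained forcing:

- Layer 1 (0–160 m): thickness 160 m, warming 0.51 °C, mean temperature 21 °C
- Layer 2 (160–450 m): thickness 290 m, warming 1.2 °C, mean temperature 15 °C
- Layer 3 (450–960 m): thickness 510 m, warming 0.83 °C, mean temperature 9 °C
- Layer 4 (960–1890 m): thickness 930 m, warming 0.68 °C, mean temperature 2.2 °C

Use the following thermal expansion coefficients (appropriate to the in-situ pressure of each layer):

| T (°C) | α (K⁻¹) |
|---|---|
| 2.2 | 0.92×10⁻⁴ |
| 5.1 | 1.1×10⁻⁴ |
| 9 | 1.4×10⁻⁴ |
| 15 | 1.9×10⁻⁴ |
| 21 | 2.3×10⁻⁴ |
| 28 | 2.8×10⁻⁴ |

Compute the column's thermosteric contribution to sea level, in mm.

Layer 1 at 21 °C → α = 2.3×10⁻⁴ K⁻¹
Layer 2 at 15 °C → α = 1.9×10⁻⁴ K⁻¹
Layer 3 at 9 °C → α = 1.4×10⁻⁴ K⁻¹
Layer 4 at 2.2 °C → α = 0.92×10⁻⁴ K⁻¹
Layer 1: 0.51 × 2.3×10⁻⁴ × 160 = 0.018768 m
Layer 2: 1.2 × 290 × 1.9×10⁻⁴ = 0.06612 m
450–960 m: 510 × 0.83 × 1.4×10⁻⁴ = 0.059262 m
Layer 4: 0.92×10⁻⁴ × 0.68 × 930 = 0.0581808 m
Δh = 0.018768 + 0.06612 + 0.059262 + 0.0581808 = 0.2023308 m ≈ 202 mm

about 202 mm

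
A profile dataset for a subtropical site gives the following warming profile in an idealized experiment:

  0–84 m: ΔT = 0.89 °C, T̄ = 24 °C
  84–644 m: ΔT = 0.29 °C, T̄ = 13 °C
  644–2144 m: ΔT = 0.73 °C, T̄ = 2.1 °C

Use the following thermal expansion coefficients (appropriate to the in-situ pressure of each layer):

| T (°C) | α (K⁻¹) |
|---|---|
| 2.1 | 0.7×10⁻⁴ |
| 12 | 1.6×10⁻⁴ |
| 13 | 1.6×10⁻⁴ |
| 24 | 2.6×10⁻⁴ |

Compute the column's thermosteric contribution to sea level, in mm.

Layer 1 at 24 °C → α = 2.6×10⁻⁴ K⁻¹
Layer 2 at 13 °C → α = 1.6×10⁻⁴ K⁻¹
Layer 3 at 2.1 °C → α = 0.7×10⁻⁴ K⁻¹
2.6×10⁻⁴ × 84 × 0.89 = 0.0194376 m
Layer 2: 1.6×10⁻⁴ × 0.29 × 560 = 0.025984 m
644–2144 m: 0.73 × 0.7×10⁻⁴ × 1500 = 0.07665 m
Δh = 0.0194376 + 0.025984 + 0.07665 = 0.1220716 m

about 122 mm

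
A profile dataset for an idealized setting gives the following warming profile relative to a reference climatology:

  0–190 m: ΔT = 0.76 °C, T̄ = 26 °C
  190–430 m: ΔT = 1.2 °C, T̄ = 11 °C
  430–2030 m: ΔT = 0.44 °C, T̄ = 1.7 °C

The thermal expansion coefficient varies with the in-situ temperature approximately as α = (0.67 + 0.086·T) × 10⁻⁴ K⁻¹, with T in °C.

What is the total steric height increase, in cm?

Layer 1: α = (0.67 + 0.086×26)×10⁻⁴ = 2.906×10⁻⁴ K⁻¹
Layer 2: α = (0.67 + 0.086×11)×10⁻⁴ = 1.616×10⁻⁴ K⁻¹
Layer 3: α = (0.67 + 0.086×1.7)×10⁻⁴ = 0.8162×10⁻⁴ K⁻¹
Layer 1: 2.906×10⁻⁴ × 0.76 × 190 = 0.04196264 m
240 × 1.616×10⁻⁴ × 1.2 = 0.0465408 m
Layer 3: 1600 × 0.44 × 0.8162×10⁻⁴ = 0.05746048 m
Δh = 0.04196264 + 0.0465408 + 0.05746048 = 0.14596392 m ≈ 15 cm

15 cm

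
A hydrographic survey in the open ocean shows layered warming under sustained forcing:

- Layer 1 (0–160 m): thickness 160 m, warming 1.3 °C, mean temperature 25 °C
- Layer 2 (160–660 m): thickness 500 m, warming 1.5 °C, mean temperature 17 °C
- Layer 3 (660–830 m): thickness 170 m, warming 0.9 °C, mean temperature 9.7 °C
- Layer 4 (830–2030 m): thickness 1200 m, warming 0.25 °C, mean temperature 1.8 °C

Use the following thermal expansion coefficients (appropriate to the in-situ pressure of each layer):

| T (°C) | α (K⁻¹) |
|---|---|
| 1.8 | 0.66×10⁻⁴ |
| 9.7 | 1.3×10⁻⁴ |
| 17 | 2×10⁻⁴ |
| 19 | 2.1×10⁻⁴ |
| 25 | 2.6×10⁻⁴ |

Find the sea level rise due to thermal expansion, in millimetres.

Layer 1 at 25 °C → α = 2.6×10⁻⁴ K⁻¹
Layer 2 at 17 °C → α = 2×10⁻⁴ K⁻¹
Layer 3 at 9.7 °C → α = 1.3×10⁻⁴ K⁻¹
Layer 4 at 1.8 °C → α = 0.66×10⁻⁴ K⁻¹
160 × 1.3 × 2.6×10⁻⁴ = 0.05408 m
160–660 m: 2×10⁻⁴ × 500 × 1.5 = 0.15000 m
660–830 m: 0.9 × 170 × 1.3×10⁻⁴ = 0.01989 m
830–2030 m: 0.66×10⁻⁴ × 1200 × 0.25 = 0.01980 m
Δh = 0.05408 + 0.15000 + 0.01989 + 0.01980 = 0.24377 m

Δh ≈ 240 mm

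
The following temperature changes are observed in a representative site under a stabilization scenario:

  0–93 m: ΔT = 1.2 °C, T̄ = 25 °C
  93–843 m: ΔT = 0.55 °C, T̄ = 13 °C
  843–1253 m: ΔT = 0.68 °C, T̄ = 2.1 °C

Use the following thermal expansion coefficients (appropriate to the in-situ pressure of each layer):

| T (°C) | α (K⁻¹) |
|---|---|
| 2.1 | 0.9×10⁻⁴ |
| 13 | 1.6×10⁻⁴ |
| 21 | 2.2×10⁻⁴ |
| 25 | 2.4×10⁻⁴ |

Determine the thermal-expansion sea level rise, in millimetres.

Layer 1 at 25 °C → α = 2.4×10⁻⁴ K⁻¹
Layer 2 at 13 °C → α = 1.6×10⁻⁴ K⁻¹
Layer 3 at 2.1 °C → α = 0.9×10⁻⁴ K⁻¹
Layer 1: 2.4×10⁻⁴ × 1.2 × 93 = 0.026784 m
0.55 × 1.6×10⁻⁴ × 750 = 0.06600 m
Layer 3: 0.9×10⁻⁴ × 410 × 0.68 = 0.025092 m
Δh = 0.026784 + 0.06600 + 0.025092 = 0.117876 m

about 118 mm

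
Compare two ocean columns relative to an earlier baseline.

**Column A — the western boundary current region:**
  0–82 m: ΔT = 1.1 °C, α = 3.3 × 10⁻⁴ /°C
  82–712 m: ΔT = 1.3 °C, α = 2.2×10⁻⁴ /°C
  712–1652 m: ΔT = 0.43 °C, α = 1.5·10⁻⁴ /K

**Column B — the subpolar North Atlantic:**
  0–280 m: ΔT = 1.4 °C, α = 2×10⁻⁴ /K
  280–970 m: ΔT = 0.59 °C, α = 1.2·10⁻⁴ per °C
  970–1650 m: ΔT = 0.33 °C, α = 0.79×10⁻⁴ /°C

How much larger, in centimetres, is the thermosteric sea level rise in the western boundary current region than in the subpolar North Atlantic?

A Layer 1: 1.1 × 3.3×10⁻⁴ × 82 = 0.029766 m
A 82–712 m: 1.3 × 2.2×10⁻⁴ × 630 = 0.18018 m
A 940 × 0.43 × 1.5×10⁻⁴ = 0.06063 m
A total: 0.270576 m
B 0–280 m: 280 × 2×10⁻⁴ × 1.4 = 0.07840 m
B 280–970 m: 1.2×10⁻⁴ × 690 × 0.59 = 0.048852 m
B 970–1650 m: 0.33 × 680 × 0.79×10⁻⁴ = 0.0177276 m
B total: 0.1449796 m
Difference: 0.270576 − 0.1449796 = 0.1255964 m

13 cm larger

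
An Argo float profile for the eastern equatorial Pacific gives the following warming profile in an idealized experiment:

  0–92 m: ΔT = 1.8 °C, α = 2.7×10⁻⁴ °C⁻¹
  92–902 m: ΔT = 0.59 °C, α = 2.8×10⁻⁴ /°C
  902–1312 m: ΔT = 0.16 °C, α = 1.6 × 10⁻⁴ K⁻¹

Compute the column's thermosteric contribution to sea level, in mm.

Layer 1: 1.8 × 2.7×10⁻⁴ × 92 = 0.044712 m
810 × 2.8×10⁻⁴ × 0.59 = 0.133812 m
Layer 3: 410 × 1.6×10⁻⁴ × 0.16 = 0.010496 m
Δh = 0.044712 + 0.133812 + 0.010496 = 0.18902 m ≈ 190 mm

Δh = 190 mm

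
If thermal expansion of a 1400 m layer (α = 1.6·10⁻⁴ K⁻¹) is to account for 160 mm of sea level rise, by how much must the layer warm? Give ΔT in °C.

about 0.714 °C

ΔT = Δh/(αH) = 0.16 / (1.6×10⁻⁴ × 1400) ≈ 0.7143 °C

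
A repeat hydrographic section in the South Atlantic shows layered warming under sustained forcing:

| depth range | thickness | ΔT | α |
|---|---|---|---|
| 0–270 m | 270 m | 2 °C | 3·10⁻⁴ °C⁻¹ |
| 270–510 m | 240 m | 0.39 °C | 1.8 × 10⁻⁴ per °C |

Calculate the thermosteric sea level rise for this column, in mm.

about 179 mm

270 × 3×10⁻⁴ × 2 = 0.16200 m
Layer 2: 240 × 1.8×10⁻⁴ × 0.39 = 0.016848 m
Δh = 0.16200 + 0.016848 = 0.178848 m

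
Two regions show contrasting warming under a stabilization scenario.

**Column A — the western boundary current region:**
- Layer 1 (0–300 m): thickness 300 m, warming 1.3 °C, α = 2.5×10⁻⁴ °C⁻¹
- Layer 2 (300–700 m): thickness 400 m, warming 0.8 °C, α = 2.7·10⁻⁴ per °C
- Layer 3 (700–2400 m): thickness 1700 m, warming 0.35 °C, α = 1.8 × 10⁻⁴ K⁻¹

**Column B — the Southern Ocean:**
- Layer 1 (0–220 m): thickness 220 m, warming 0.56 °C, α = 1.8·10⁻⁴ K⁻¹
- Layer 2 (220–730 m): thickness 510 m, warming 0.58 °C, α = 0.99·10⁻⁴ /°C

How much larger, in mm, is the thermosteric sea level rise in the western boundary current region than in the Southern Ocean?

240 mm

A 0–300 m: 2.5×10⁻⁴ × 1.3 × 300 = 0.09750 m
A Layer 2: 400 × 2.7×10⁻⁴ × 0.8 = 0.08640 m
A 1.8×10⁻⁴ × 1700 × 0.35 = 0.10710 m
A total: 0.29100 m
B 220 × 1.8×10⁻⁴ × 0.56 = 0.022176 m
B 220–730 m: 510 × 0.99×10⁻⁴ × 0.58 = 0.0292842 m
B total: 0.0514602 m
Difference: 0.29100 − 0.0514602 = 0.2395398 m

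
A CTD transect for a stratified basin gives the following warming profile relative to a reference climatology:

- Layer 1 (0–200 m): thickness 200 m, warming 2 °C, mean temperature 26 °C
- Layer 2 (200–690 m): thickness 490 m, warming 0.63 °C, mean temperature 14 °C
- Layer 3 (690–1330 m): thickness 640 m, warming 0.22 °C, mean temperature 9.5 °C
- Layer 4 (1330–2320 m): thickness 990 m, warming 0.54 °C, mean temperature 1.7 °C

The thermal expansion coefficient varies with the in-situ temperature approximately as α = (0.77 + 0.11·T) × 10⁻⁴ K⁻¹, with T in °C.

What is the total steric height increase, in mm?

293 mm

Layer 1: α = (0.77 + 0.11×26)×10⁻⁴ = 3.63×10⁻⁴ K⁻¹
Layer 2: α = (0.77 + 0.11×14)×10⁻⁴ = 2.31×10⁻⁴ K⁻¹
Layer 3: α = (0.77 + 0.11×9.5)×10⁻⁴ = 1.815×10⁻⁴ K⁻¹
Layer 4: α = (0.77 + 0.11×1.7)×10⁻⁴ = 0.957×10⁻⁴ K⁻¹
Layer 1: 200 × 3.63×10⁻⁴ × 2 = 0.14520 m
200–690 m: 2.31×10⁻⁴ × 490 × 0.63 = 0.0713097 m
690–1330 m: 640 × 0.22 × 1.815×10⁻⁴ = 0.0255552 m
Layer 4: 990 × 0.54 × 0.957×10⁻⁴ = 0.05116122 m
Δh = 0.14520 + 0.0713097 + 0.0255552 + 0.05116122 = 0.29322612 m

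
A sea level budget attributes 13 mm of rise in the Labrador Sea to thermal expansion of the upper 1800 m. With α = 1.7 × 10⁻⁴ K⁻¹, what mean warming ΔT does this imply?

about 0.0425 K

ΔT = Δh/(αH) = 0.013 / (1.7×10⁻⁴ × 1800) ≈ 0.04248 K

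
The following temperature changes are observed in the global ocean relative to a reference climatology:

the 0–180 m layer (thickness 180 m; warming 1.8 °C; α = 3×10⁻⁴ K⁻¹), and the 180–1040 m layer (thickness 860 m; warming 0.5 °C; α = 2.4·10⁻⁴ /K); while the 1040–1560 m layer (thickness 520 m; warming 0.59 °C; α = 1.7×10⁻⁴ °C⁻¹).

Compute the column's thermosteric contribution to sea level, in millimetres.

Layer 1: 180 × 1.8 × 3×10⁻⁴ = 0.09720 m
Layer 2: 860 × 0.5 × 2.4×10⁻⁴ = 0.10320 m
1040–1560 m: 1.7×10⁻⁴ × 0.59 × 520 = 0.052156 m
Δh = 0.09720 + 0.10320 + 0.052156 = 0.252556 m

about 250 mm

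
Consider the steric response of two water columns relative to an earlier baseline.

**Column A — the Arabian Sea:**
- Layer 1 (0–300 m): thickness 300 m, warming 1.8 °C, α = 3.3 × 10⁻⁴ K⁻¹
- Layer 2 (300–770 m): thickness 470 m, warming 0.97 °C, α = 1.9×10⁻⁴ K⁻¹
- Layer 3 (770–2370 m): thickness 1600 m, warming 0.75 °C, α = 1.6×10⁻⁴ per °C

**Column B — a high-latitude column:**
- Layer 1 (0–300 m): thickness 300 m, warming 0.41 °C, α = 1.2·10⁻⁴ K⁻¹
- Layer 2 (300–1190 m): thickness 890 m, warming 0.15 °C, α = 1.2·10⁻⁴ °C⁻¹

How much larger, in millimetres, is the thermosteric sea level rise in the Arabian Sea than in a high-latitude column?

A Layer 1: 300 × 1.8 × 3.3×10⁻⁴ = 0.17820 m
A Layer 2: 0.97 × 1.9×10⁻⁴ × 470 = 0.086621 m
A 1600 × 1.6×10⁻⁴ × 0.75 = 0.19200 m
A total: 0.456821 m
B Layer 1: 0.41 × 300 × 1.2×10⁻⁴ = 0.01476 m
B Layer 2: 890 × 1.2×10⁻⁴ × 0.15 = 0.01602 m
B total: 0.03078 m
Difference: 0.456821 − 0.03078 = 0.426041 m

426 mm larger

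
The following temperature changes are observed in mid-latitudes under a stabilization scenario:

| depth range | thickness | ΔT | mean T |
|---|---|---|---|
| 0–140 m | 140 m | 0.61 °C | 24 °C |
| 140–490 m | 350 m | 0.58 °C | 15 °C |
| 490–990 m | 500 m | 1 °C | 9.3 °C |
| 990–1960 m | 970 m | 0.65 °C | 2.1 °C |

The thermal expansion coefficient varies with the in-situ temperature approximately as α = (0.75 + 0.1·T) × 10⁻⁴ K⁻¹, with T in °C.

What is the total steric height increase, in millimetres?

about 217 mm

Layer 1: α = (0.75 + 0.1×24)×10⁻⁴ = 3.15×10⁻⁴ K⁻¹
Layer 2: α = (0.75 + 0.1×15)×10⁻⁴ = 2.25×10⁻⁴ K⁻¹
Layer 3: α = (0.75 + 0.1×9.3)×10⁻⁴ = 1.68×10⁻⁴ K⁻¹
Layer 4: α = (0.75 + 0.1×2.1)×10⁻⁴ = 0.96×10⁻⁴ K⁻¹
3.15×10⁻⁴ × 0.61 × 140 = 0.026901 m
0.58 × 350 × 2.25×10⁻⁴ = 0.045675 m
Layer 3: 500 × 1 × 1.68×10⁻⁴ = 0.08400 m
0.96×10⁻⁴ × 970 × 0.65 = 0.060528 m
Δh = 0.026901 + 0.045675 + 0.08400 + 0.060528 = 0.217104 m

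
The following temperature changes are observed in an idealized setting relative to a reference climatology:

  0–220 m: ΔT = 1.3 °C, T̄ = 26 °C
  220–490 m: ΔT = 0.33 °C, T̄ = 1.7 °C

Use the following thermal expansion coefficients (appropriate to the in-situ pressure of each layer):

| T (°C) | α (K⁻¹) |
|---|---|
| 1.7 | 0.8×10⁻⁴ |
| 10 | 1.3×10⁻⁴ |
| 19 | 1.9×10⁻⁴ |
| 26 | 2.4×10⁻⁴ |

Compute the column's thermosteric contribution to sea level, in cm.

Layer 1 at 26 °C → α = 2.4×10⁻⁴ K⁻¹
Layer 2 at 1.7 °C → α = 0.8×10⁻⁴ K⁻¹
2.4×10⁻⁴ × 220 × 1.3 = 0.06864 m
220–490 m: 0.33 × 0.8×10⁻⁴ × 270 = 0.007128 m
Δh = 0.06864 + 0.007128 = 0.075768 m ≈ 7.58 cm

7.58 cm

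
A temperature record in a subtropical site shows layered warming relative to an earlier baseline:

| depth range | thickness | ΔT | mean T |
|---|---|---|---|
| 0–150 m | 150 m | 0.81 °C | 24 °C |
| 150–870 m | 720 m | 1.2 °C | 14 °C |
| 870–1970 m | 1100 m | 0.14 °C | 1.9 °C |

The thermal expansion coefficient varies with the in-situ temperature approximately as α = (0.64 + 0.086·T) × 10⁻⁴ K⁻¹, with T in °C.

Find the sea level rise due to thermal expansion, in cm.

20.5 cm

Layer 1: α = (0.64 + 0.086×24)×10⁻⁴ = 2.704×10⁻⁴ K⁻¹
Layer 2: α = (0.64 + 0.086×14)×10⁻⁴ = 1.844×10⁻⁴ K⁻¹
Layer 3: α = (0.64 + 0.086×1.9)×10⁻⁴ = 0.8034×10⁻⁴ K⁻¹
0.81 × 150 × 2.704×10⁻⁴ = 0.0328536 m
720 × 1.844×10⁻⁴ × 1.2 = 0.1593216 m
Layer 3: 0.8034×10⁻⁴ × 1100 × 0.14 = 0.01237236 m
Δh = 0.0328536 + 0.1593216 + 0.01237236 = 0.20454756 m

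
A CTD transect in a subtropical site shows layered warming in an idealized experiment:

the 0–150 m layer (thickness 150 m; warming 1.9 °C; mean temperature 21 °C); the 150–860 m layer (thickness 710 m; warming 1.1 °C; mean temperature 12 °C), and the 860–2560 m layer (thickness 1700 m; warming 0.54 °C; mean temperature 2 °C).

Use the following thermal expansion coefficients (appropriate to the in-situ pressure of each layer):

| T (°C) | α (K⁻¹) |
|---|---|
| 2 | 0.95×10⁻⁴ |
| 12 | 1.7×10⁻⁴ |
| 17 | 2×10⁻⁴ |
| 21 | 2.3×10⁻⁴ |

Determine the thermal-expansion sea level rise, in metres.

Layer 1 at 21 °C → α = 2.3×10⁻⁴ K⁻¹
Layer 2 at 12 °C → α = 1.7×10⁻⁴ K⁻¹
Layer 3 at 2 °C → α = 0.95×10⁻⁴ K⁻¹
Layer 1: 150 × 2.3×10⁻⁴ × 1.9 = 0.06555 m
Layer 2: 710 × 1.1 × 1.7×10⁻⁴ = 0.13277 m
860–2560 m: 1700 × 0.95×10⁻⁴ × 0.54 = 0.08721 m
Δh = 0.06555 + 0.13277 + 0.08721 = 0.28553 m

0.286 m of thermosteric rise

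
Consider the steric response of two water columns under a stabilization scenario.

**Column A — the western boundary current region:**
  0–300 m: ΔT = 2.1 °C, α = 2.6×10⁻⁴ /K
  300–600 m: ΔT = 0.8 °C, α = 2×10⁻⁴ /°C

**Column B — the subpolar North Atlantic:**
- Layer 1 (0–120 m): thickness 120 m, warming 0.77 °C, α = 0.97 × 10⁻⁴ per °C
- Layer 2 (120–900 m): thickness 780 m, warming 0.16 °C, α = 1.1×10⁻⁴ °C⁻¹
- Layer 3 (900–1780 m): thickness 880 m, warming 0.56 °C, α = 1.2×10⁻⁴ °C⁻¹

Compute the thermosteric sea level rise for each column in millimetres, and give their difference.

A: 210 mm; B: 82 mm; difference 130 mm

A 2.6×10⁻⁴ × 2.1 × 300 = 0.16380 m
A Layer 2: 300 × 0.8 × 2×10⁻⁴ = 0.04800 m
A total: 0.21180 m
B 0.77 × 120 × 0.97×10⁻⁴ = 0.0089628 m
B 780 × 1.1×10⁻⁴ × 0.16 = 0.013728 m
B 0.56 × 1.2×10⁻⁴ × 880 = 0.059136 m
B total: 0.0818268 m
Difference: 0.21180 − 0.0818268 = 0.1299732 m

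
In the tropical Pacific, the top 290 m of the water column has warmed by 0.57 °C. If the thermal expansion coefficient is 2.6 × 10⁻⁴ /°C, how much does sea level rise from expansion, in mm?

Δh = αΔT·H = 2.6×10⁻⁴ × 0.57 × 290 = 0.042978 m

Δh ≈ 43 mm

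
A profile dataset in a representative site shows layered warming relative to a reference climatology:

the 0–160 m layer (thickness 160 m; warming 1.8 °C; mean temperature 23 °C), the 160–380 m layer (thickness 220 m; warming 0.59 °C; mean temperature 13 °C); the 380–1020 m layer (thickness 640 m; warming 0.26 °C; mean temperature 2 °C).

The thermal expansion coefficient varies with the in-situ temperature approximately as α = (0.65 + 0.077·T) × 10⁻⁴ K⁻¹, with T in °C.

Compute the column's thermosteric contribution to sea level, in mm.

Δh ≈ 105 mm

Layer 1: α = (0.65 + 0.077×23)×10⁻⁴ = 2.421×10⁻⁴ K⁻¹
Layer 2: α = (0.65 + 0.077×13)×10⁻⁴ = 1.651×10⁻⁴ K⁻¹
Layer 3: α = (0.65 + 0.077×2)×10⁻⁴ = 0.804×10⁻⁴ K⁻¹
160 × 2.421×10⁻⁴ × 1.8 = 0.0697248 m
Layer 2: 0.59 × 220 × 1.651×10⁻⁴ = 0.02142998 m
380–1020 m: 0.804×10⁻⁴ × 0.26 × 640 = 0.01337856 m
Δh = 0.0697248 + 0.02142998 + 0.01337856 = 0.10453334 m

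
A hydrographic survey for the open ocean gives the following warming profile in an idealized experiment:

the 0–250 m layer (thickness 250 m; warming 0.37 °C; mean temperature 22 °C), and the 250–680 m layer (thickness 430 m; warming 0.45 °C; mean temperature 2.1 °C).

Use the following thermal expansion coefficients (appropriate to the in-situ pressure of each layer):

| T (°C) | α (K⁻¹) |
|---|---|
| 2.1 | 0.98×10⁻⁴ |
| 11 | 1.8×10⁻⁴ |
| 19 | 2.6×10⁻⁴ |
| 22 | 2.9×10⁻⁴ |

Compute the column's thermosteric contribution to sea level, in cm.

Layer 1 at 22 °C → α = 2.9×10⁻⁴ K⁻¹
Layer 2 at 2.1 °C → α = 0.98×10⁻⁴ K⁻¹
250 × 2.9×10⁻⁴ × 0.37 = 0.026825 m
Layer 2: 0.45 × 430 × 0.98×10⁻⁴ = 0.018963 m
Δh = 0.026825 + 0.018963 = 0.045788 m ≈ 4.6 cm

about 4.6 cm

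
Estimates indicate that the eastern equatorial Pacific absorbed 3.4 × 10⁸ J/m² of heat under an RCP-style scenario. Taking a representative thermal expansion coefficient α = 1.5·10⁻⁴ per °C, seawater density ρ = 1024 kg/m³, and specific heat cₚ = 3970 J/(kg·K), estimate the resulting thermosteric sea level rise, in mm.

about 12.5 mm

Δh = αQ/(ρcₚ) = 1.5×10⁻⁴ × 3.4×10⁸ / (1024 × 3970) ≈ 0.012545 m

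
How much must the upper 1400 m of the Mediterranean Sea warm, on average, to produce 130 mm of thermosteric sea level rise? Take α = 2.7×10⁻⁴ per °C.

0.344 °C

ΔT = Δh/(αH) = 0.13 / (2.7×10⁻⁴ × 1400) ≈ 0.3439 °C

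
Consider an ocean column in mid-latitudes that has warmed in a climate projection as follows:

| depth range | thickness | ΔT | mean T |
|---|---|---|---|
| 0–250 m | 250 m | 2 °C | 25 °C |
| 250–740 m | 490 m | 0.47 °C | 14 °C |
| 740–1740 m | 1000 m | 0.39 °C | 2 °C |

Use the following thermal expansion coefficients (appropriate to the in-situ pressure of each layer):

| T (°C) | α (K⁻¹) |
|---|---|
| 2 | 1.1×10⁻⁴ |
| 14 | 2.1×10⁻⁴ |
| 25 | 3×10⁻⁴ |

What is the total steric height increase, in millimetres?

240 mm of thermosteric rise

Layer 1 at 25 °C → α = 3×10⁻⁴ K⁻¹
Layer 2 at 14 °C → α = 2.1×10⁻⁴ K⁻¹
Layer 3 at 2 °C → α = 1.1×10⁻⁴ K⁻¹
0–250 m: 3×10⁻⁴ × 250 × 2 = 0.15000 m
Layer 2: 490 × 0.47 × 2.1×10⁻⁴ = 0.048363 m
Layer 3: 1000 × 1.1×10⁻⁴ × 0.39 = 0.04290 m
Δh = 0.15000 + 0.048363 + 0.04290 = 0.241263 m ≈ 240 mm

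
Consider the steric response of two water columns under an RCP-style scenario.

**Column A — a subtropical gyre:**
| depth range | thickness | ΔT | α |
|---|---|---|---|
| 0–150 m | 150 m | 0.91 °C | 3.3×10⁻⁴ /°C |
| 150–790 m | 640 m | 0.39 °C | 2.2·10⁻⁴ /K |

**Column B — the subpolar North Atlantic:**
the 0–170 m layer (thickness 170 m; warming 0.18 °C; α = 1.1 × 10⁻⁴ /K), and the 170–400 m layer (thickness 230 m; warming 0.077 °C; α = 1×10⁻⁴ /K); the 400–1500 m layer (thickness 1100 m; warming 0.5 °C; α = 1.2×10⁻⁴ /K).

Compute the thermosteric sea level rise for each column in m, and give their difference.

A Layer 1: 3.3×10⁻⁴ × 150 × 0.91 = 0.045045 m
A 150–790 m: 2.2×10⁻⁴ × 640 × 0.39 = 0.054912 m
A total: 0.099957 m
B 0–170 m: 0.18 × 170 × 1.1×10⁻⁴ = 0.003366 m
B Layer 2: 0.077 × 1×10⁻⁴ × 230 = 0.001771 m
B Layer 3: 1.2×10⁻⁴ × 1100 × 0.5 = 0.06600 m
B total: 0.071137 m
Difference: 0.099957 − 0.071137 = 0.02882 m

Δh_A ≈ 0.100 m, Δh_B ≈ 0.0711 m; difference ≈ 0.0288 m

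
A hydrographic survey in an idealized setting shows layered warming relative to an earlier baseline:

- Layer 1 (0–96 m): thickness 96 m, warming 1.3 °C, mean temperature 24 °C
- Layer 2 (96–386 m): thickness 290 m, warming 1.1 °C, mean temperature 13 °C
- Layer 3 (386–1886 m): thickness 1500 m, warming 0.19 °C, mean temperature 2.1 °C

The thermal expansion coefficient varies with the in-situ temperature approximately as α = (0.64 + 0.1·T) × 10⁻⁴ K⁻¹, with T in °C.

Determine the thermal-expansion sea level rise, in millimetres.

Layer 1: α = (0.64 + 0.1×24)×10⁻⁴ = 3.04×10⁻⁴ K⁻¹
Layer 2: α = (0.64 + 0.1×13)×10⁻⁴ = 1.94×10⁻⁴ K⁻¹
Layer 3: α = (0.64 + 0.1×2.1)×10⁻⁴ = 0.85×10⁻⁴ K⁻¹
96 × 1.3 × 3.04×10⁻⁴ = 0.0379392 m
96–386 m: 1.94×10⁻⁴ × 290 × 1.1 = 0.061886 m
Layer 3: 0.85×10⁻⁴ × 0.19 × 1500 = 0.024225 m
Δh = 0.0379392 + 0.061886 + 0.024225 = 0.1240502 m

Δh ≈ 124 mm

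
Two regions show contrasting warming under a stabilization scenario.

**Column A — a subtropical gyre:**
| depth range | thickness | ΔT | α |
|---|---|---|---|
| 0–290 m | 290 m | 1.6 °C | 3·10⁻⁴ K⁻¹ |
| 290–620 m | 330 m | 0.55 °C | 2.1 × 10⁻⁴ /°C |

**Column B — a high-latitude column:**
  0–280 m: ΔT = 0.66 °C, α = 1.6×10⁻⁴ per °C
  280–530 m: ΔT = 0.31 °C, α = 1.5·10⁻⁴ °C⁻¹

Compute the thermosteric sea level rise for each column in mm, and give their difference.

A Layer 1: 290 × 1.6 × 3×10⁻⁴ = 0.13920 m
A Layer 2: 2.1×10⁻⁴ × 0.55 × 330 = 0.038115 m
A total: 0.177315 m
B 1.6×10⁻⁴ × 0.66 × 280 = 0.029568 m
B 280–530 m: 1.5×10⁻⁴ × 0.31 × 250 = 0.011625 m
B total: 0.041193 m
Difference: 0.177315 − 0.041193 = 0.136122 m

Δh_A ≈ 180 mm, Δh_B ≈ 41 mm; difference ≈ 140 mm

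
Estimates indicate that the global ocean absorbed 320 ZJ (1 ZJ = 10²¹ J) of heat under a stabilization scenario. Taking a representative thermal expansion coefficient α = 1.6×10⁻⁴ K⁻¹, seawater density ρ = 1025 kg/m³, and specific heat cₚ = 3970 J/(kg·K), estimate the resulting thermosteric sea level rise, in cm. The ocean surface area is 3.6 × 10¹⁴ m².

3.50 cm

Per unit area: Q = 320×10²¹ / (3.6×10¹⁴) ≈ 8.889×10⁸ J/m²
Δh = αQ/(ρcₚ) = 1.6×10⁻⁴ × 8.889×10⁸ / (1025 × 3970) ≈ 0.034951 m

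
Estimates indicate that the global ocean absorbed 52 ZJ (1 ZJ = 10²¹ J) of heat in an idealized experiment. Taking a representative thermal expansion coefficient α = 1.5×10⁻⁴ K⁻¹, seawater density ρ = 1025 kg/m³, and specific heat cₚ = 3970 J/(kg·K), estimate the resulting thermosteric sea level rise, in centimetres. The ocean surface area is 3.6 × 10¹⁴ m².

0.53 cm

Per unit area: Q = 52×10²¹ / (3.6×10¹⁴) ≈ 1.444×10⁸ J/m²
Δh = αQ/(ρcₚ) = 1.5×10⁻⁴ × 1.444×10⁸ / (1025 × 3970) ≈ 0.0053228 m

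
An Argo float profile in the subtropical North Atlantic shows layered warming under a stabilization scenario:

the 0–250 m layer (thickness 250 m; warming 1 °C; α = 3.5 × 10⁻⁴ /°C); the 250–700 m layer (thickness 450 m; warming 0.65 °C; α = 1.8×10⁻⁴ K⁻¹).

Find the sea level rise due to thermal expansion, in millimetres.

Layer 1: 1 × 250 × 3.5×10⁻⁴ = 0.08750 m
Layer 2: 0.65 × 1.8×10⁻⁴ × 450 = 0.05265 m
Δh = 0.08750 + 0.05265 = 0.14015 m

about 140 mm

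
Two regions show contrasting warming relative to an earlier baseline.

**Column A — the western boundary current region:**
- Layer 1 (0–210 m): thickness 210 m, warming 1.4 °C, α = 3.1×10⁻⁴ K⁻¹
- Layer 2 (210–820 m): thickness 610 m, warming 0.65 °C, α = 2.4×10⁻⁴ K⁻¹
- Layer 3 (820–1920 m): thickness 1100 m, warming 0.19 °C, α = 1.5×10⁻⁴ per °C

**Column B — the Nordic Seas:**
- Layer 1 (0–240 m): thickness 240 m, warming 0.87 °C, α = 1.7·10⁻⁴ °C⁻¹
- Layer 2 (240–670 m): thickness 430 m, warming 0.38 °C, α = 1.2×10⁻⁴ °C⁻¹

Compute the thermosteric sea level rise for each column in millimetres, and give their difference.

Δh_A ≈ 218 mm, Δh_B ≈ 55.1 mm; difference ≈ 163 mm

A 1.4 × 3.1×10⁻⁴ × 210 = 0.09114 m
A 610 × 2.4×10⁻⁴ × 0.65 = 0.09516 m
A Layer 3: 1100 × 0.19 × 1.5×10⁻⁴ = 0.03135 m
A total: 0.21765 m
B Layer 1: 240 × 1.7×10⁻⁴ × 0.87 = 0.035496 m
B Layer 2: 0.38 × 1.2×10⁻⁴ × 430 = 0.019608 m
B total: 0.055104 m
Difference: 0.21765 − 0.055104 = 0.162546 m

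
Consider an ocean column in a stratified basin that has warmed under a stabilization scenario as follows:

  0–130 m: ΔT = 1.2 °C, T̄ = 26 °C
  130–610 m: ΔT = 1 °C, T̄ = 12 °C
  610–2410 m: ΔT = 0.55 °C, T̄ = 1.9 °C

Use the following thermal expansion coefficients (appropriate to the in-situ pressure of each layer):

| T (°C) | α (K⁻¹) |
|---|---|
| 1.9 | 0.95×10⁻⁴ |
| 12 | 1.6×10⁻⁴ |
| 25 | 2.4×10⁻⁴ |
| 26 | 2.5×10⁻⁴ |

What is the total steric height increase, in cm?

Layer 1 at 26 °C → α = 2.5×10⁻⁴ K⁻¹
Layer 2 at 12 °C → α = 1.6×10⁻⁴ K⁻¹
Layer 3 at 1.9 °C → α = 0.95×10⁻⁴ K⁻¹
2.5×10⁻⁴ × 1.2 × 130 = 0.03900 m
130–610 m: 480 × 1 × 1.6×10⁻⁴ = 0.07680 m
610–2410 m: 1800 × 0.95×10⁻⁴ × 0.55 = 0.09405 m
Δh = 0.03900 + 0.07680 + 0.09405 = 0.20985 m

Δh = 21.0 cm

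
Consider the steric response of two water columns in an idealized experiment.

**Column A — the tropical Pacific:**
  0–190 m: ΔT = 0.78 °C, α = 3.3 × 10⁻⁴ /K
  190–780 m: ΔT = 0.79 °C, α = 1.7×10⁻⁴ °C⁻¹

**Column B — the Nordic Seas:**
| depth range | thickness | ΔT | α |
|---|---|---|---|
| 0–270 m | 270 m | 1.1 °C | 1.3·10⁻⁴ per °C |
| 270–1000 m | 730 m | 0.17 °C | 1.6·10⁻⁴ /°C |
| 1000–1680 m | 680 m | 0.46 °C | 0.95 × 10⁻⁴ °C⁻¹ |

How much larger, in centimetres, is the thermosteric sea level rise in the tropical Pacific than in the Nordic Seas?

4.00 cm larger

A Layer 1: 190 × 3.3×10⁻⁴ × 0.78 = 0.048906 m
A 190–780 m: 1.7×10⁻⁴ × 0.79 × 590 = 0.079237 m
A total: 0.128143 m
B 0–270 m: 270 × 1.3×10⁻⁴ × 1.1 = 0.03861 m
B 1.6×10⁻⁴ × 730 × 0.17 = 0.019856 m
B 0.95×10⁻⁴ × 0.46 × 680 = 0.029716 m
B total: 0.088182 m
Difference: 0.128143 − 0.088182 = 0.039961 m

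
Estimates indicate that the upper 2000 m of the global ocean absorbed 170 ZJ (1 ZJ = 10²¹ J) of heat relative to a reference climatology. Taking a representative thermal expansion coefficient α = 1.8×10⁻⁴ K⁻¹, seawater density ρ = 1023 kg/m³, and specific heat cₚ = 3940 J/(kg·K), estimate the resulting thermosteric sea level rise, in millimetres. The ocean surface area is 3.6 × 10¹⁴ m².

Per unit area: Q = 170×10²¹ / (3.6×10¹⁴) ≈ 4.722×10⁸ J/m²
Δh = αQ/(ρcₚ) = 1.8×10⁻⁴ × 4.722×10⁸ / (1023 × 3940) ≈ 0.021088 m

about 21.1 mm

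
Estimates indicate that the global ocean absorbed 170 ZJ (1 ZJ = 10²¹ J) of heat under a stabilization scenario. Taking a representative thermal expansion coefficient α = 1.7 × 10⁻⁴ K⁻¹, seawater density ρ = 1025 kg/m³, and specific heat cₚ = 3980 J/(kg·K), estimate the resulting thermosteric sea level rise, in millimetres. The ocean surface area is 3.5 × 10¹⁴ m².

Per unit area: Q = 170×10²¹ / (3.5×10¹⁴) ≈ 4.857×10⁸ J/m²
Δh = αQ/(ρcₚ) = 1.7×10⁻⁴ × 4.857×10⁸ / (1025 × 3980) ≈ 0.02024 m

Δh ≈ 20.2 mm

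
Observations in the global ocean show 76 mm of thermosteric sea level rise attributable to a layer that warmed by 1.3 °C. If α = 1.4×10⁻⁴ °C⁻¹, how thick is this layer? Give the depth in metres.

H = Δh/(αΔT) = 0.076 / (1.4×10⁻⁴ × 1.3) ≈ 417.6 m

H ≈ 418 m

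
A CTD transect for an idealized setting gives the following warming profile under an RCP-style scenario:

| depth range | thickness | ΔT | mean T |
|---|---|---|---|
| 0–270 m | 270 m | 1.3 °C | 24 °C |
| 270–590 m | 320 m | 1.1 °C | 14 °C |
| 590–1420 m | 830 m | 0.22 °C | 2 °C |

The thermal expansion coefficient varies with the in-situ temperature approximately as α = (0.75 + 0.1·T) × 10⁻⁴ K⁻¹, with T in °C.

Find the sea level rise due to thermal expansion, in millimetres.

Layer 1: α = (0.75 + 0.1×24)×10⁻⁴ = 3.15×10⁻⁴ K⁻¹
Layer 2: α = (0.75 + 0.1×14)×10⁻⁴ = 2.15×10⁻⁴ K⁻¹
Layer 3: α = (0.75 + 0.1×2)×10⁻⁴ = 0.95×10⁻⁴ K⁻¹
Layer 1: 270 × 3.15×10⁻⁴ × 1.3 = 0.110565 m
1.1 × 2.15×10⁻⁴ × 320 = 0.07568 m
Layer 3: 830 × 0.95×10⁻⁴ × 0.22 = 0.017347 m
Δh = 0.110565 + 0.07568 + 0.017347 = 0.203592 m

about 200 mm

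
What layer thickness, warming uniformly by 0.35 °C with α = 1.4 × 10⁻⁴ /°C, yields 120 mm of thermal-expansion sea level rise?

2400 m

H = Δh/(αΔT) = 0.12 / (1.4×10⁻⁴ × 0.35) ≈ 2449 m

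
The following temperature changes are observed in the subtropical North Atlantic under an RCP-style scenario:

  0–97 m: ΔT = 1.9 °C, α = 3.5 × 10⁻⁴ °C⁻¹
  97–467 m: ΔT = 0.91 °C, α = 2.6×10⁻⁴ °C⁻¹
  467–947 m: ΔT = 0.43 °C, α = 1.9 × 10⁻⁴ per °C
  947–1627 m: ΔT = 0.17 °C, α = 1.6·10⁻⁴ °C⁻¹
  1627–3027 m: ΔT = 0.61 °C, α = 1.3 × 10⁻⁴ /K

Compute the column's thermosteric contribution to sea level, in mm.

1.9 × 97 × 3.5×10⁻⁴ = 0.064505 m
Layer 2: 0.91 × 2.6×10⁻⁴ × 370 = 0.087542 m
Layer 3: 0.43 × 1.9×10⁻⁴ × 480 = 0.039216 m
Layer 4: 0.17 × 680 × 1.6×10⁻⁴ = 0.018496 m
1627–3027 m: 1400 × 1.3×10⁻⁴ × 0.61 = 0.11102 m
Δh = 0.064505 + 0.087542 + 0.039216 + 0.018496 + 0.11102 = 0.320779 m

Δh = 320 mm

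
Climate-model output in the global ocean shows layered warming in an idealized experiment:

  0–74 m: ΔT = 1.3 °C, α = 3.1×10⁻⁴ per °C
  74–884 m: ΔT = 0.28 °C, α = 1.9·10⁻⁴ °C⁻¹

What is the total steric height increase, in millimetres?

1.3 × 74 × 3.1×10⁻⁴ = 0.029822 m
1.9×10⁻⁴ × 0.28 × 810 = 0.043092 m
Δh = 0.029822 + 0.043092 = 0.072914 m

about 72.9 mm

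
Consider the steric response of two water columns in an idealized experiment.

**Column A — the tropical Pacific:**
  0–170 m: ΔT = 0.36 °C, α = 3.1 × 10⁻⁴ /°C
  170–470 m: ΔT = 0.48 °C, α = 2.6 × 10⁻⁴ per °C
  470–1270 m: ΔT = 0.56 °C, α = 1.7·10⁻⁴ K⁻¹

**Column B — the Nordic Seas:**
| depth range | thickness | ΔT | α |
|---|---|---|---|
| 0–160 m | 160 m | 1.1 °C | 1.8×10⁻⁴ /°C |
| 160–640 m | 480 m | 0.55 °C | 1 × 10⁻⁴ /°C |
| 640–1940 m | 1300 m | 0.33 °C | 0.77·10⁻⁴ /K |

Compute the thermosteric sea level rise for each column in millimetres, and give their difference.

A: 133 mm; B: 91.1 mm; difference 41.5 mm

A 0–170 m: 0.36 × 170 × 3.1×10⁻⁴ = 0.018972 m
A Layer 2: 0.48 × 300 × 2.6×10⁻⁴ = 0.03744 m
A 470–1270 m: 800 × 0.56 × 1.7×10⁻⁴ = 0.07616 m
A total: 0.132572 m
B 0–160 m: 1.1 × 160 × 1.8×10⁻⁴ = 0.03168 m
B Layer 2: 480 × 0.55 × 1×10⁻⁴ = 0.02640 m
B 1300 × 0.77×10⁻⁴ × 0.33 = 0.033033 m
B total: 0.091113 m
Difference: 0.132572 − 0.091113 = 0.041459 m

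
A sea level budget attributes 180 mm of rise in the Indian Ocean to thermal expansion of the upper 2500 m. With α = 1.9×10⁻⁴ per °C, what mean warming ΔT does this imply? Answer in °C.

ΔT = Δh/(αH) = 0.18 / (1.9×10⁻⁴ × 2500) ≈ 0.3789 °C

about 0.379 °C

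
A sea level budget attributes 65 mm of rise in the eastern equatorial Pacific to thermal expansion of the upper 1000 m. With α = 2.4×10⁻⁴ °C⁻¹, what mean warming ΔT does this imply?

ΔT ≈ 0.271 K

ΔT = Δh/(αH) = 0.065 / (2.4×10⁻⁴ × 1000) ≈ 0.2708 K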